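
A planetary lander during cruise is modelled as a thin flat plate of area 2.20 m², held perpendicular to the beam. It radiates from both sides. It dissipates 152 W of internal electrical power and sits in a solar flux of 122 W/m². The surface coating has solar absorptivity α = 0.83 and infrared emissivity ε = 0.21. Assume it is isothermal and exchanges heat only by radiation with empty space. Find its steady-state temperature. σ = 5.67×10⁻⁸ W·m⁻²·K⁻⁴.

At steady state, absorbed solar power + internal power = radiated power.
Absorbed: α·S·A_cross = 0.83·122·2.200 = 222.8 W (cross-section A).
Total input = 222.8 + 152 = 374.8 W.
Radiated: εσ·A_surf·T⁴ with A_surf = 2A = 4.400 m².
T⁴ = 374.8/(0.21·5.67×10⁻⁸·4.400) = 7.153×10⁹ K⁴.

T ≈ 291 K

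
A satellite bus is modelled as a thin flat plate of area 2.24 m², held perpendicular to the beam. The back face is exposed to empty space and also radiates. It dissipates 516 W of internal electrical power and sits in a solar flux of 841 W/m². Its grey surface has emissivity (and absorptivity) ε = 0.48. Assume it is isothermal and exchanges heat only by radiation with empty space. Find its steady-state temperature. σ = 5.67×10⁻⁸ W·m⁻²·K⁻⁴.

At steady state, absorbed solar power + internal power = radiated power.
Absorbed: α·S·A_cross = 0.48·841·2.240 = 904.2 W (cross-section A).
Total input = 904.2 + 516 = 1420 W.
Radiated: εσ·A_surf·T⁴ with A_surf = 2A = 4.480 m².
T⁴ = 1420/(0.48·5.67×10⁻⁸·4.480) = 1.165×10¹⁰ K⁴.

T ≈ 329 K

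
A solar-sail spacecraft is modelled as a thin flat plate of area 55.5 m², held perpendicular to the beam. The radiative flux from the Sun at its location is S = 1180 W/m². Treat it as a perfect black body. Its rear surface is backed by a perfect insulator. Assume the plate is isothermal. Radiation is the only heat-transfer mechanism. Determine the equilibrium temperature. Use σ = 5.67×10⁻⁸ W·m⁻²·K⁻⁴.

At equilibrium, absorbed power = emitted power.
Absorbing cross-section = A = 55.50 m²; emitting surface = A = 55.50 m² (ratio 1).
S·A_cross = εσ·A_surf·T⁴  ⇒  T⁴ = S/(1σ).
T⁴ = 1.00·1180/(1·5.67×10⁻⁸) = 2.081×10¹⁰ K⁴.
T = (2.081×10¹⁰)^(1/4).

T ≈ 380 K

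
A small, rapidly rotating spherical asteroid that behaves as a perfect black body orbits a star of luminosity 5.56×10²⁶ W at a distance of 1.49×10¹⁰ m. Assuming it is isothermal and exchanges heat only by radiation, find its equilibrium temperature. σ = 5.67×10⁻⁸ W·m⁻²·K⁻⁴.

T ≈ 968 K

First find the stellar flux at distance d: S = L/(4πd²) = 5.56×10²⁶/(4π·(1.49×10¹⁰)²) = 1.993×10⁵ W/m².
For an isothermal sphere, absorbed (1−a)S·πr² = emitted σ·4πr²·T⁴, so T⁴ = (1−a)S/(4σ).
T⁴ = 1.00·1.993×10⁵/(4·5.67×10⁻⁸) = 8.787×10¹¹ K⁴.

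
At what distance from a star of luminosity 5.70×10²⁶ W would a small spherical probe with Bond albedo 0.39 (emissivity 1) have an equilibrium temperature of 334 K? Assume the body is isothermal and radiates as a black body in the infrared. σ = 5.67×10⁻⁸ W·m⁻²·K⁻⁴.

d ≈ 9.90×10¹⁰ m

For an isothermal black-emitting sphere, (1−a)S·πr² = σ·4πr²·T⁴ ⇒ S = 4σT⁴/(1−a).
S = 4·5.67×10⁻⁸·(334)⁴/0.610 = 4627 W/m².
Flux falls as S = L/(4πd²), so d = √(L/(4πS)) = √(5.70×10²⁶/(4π·4627)).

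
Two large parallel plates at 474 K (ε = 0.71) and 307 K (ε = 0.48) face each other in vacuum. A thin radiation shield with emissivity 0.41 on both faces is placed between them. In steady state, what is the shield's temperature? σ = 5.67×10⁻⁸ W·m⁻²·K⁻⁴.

T_s ≈ 423 K

In steady state the net flux on the hot side equals that on the cold side.
σ(T₁⁴−T_s⁴)/D₁ = σ(T_s⁴−T₂⁴)/D₂, with D₁ = 1/ε₁+1/ε_s−1 = 2.847, D₂ = 1/ε_s+1/ε₂−1 = 3.522.
Solve for T_s⁴: T_s⁴ = (D₂·T₁⁴ + D₁·T₂⁴)/(D₁+D₂) = 3.188×10¹⁰ K⁴.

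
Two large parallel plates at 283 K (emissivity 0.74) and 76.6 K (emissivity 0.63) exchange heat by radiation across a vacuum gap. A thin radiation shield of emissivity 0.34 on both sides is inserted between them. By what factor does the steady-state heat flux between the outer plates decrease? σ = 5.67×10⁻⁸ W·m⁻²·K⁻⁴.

Without shield: q₀ = σΔ(T⁴)/(1/ε₁+1/ε₂−1) with denominator 1.939.
With shield the two gaps are in series; the resistances add: (1/ε₁+1/ε_s−1)+(1/ε_s+1/ε₂−1) = 3.293+3.528 = 6.821.
Heat-flux ratio q₀/q = 6.821/1.939.

factor ≈ 3.52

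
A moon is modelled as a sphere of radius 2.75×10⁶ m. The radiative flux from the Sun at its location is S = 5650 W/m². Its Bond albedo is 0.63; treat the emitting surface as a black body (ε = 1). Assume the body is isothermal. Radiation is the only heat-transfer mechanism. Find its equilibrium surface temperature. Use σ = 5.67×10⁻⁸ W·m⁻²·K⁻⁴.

At equilibrium, absorbed power = emitted power.
Absorbing cross-section = πr² = 2.376×10¹³ m²; emitting surface = 4πr² = 9.503×10¹³ m² (ratio 4).
(1−a)S·A_cross = εσ·A_surf·T⁴  ⇒  T⁴ = (1−a)S/(4σ).
T⁴ = 0.370·5650/(4·5.67×10⁻⁸) = 9.217×10⁹ K⁴.
T = (9.217×10⁹)^(1/4).

T ≈ 310 K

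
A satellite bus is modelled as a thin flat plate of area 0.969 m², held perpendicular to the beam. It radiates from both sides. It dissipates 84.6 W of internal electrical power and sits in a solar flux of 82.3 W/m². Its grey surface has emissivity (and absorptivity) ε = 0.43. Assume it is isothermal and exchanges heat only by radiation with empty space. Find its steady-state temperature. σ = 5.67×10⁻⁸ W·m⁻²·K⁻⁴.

At steady state, absorbed solar power + internal power = radiated power.
Absorbed: α·S·A_cross = 0.43·82.3·0.9690 = 34.29 W (cross-section A).
Total input = 34.29 + 84.6 = 118.9 W.
Radiated: εσ·A_surf·T⁴ with A_surf = 2A = 1.938 m².
T⁴ = 118.9/(0.43·5.67×10⁻⁸·1.938) = 2.516×10⁹ K⁴.

T ≈ 224 K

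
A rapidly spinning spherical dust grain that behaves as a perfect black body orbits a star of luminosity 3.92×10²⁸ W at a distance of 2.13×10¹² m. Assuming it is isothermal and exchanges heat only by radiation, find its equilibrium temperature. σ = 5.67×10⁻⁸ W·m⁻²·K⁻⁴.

T ≈ 235 K

First find the stellar flux at distance d: S = L/(4πd²) = 3.92×10²⁸/(4π·(2.13×10¹²)²) = 687.6 W/m².
For an isothermal sphere, absorbed (1−a)S·πr² = emitted σ·4πr²·T⁴, so T⁴ = (1−a)S/(4σ).
T⁴ = 1.00·687.6/(4·5.67×10⁻⁸) = 3.032×10⁹ K⁴.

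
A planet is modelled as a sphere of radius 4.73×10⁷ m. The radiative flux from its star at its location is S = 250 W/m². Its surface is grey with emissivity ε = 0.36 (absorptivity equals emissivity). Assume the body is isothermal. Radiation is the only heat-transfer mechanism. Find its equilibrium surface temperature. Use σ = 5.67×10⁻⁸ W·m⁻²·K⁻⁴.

At equilibrium, absorbed power = emitted power.
Absorbing cross-section = πr² = 7.029×10¹⁵ m²; emitting surface = 4πr² = 2.811×10¹⁶ m² (ratio 4).
εS·A_cross = εσ·A_surf·T⁴  ⇒  T⁴ = S/(4σ)   (ε cancels).
T⁴ = 250/(4·5.67×10⁻⁸) = 1.102×10⁹ K⁴.
T = (1.102×10⁹)^(1/4).

T ≈ 182 K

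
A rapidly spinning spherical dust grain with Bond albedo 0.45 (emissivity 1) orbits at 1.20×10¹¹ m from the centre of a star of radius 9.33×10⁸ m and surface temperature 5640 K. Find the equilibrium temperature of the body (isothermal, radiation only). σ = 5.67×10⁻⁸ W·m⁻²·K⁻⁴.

T ≈ 303 K

The star's surface emits σT_*⁴; at distance d the flux is S = σT_*⁴(R_*/d)².
S = 5.67×10⁻⁸·(5640)⁴·(9.33×10⁸/1.20×10¹¹)² = 3468 W/m².
For an isothermal sphere T⁴ = (1−a)S/(4σ) = 8.410×10⁹ K⁴.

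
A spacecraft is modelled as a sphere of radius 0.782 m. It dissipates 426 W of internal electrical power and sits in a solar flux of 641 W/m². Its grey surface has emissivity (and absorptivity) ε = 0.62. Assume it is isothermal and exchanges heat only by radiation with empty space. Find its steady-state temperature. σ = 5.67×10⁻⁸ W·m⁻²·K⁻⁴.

At steady state, absorbed solar power + internal power = radiated power.
Absorbed: α·S·A_cross = 0.62·641·1.921 = 763.5 W (cross-section πr²).
Total input = 763.5 + 426 = 1190 W.
Radiated: εσ·A_surf·T⁴ with A_surf = 4πr² = 7.685 m².
T⁴ = 1190/(0.62·5.67×10⁻⁸·7.685) = 4.403×10⁹ K⁴.

T ≈ 258 K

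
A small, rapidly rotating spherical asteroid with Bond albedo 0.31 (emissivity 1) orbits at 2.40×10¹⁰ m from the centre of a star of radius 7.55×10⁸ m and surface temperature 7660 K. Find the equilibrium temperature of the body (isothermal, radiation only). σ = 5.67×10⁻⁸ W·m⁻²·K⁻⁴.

T ≈ 876 K

The star's surface emits σT_*⁴; at distance d the flux is S = σT_*⁴(R_*/d)².
S = 5.67×10⁻⁸·(7660)⁴·(7.55×10⁸/2.40×10¹⁰)² = 1.932×10⁵ W/m².
For an isothermal sphere T⁴ = (1−a)S/(4σ) = 5.877×10¹¹ K⁴.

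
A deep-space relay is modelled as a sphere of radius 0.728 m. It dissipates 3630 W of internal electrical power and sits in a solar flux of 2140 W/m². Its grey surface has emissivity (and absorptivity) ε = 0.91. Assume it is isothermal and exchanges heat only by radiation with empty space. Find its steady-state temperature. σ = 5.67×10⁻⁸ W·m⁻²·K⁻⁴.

T ≈ 376 K

At steady state, absorbed solar power + internal power = radiated power.
Absorbed: α·S·A_cross = 0.91·2140·1.665 = 3242 W (cross-section πr²).
Total input = 3242 + 3630 = 6872 W.
Radiated: εσ·A_surf·T⁴ with A_surf = 4πr² = 6.660 m².
T⁴ = 6872/(0.91·5.67×10⁻⁸·6.660) = 2.000×10¹⁰ K⁴.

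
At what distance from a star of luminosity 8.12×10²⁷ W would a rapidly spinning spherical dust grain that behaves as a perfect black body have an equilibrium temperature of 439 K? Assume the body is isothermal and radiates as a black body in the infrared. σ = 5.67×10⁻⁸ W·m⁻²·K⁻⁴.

For an isothermal black-emitting sphere, (1−a)S·πr² = σ·4πr²·T⁴ ⇒ S = 4σT⁴/(1−a).
S = 4·5.67×10⁻⁸·(439)⁴/1.00 = 8424 W/m².
Flux falls as S = L/(4πd²), so d = √(L/(4πS)) = √(8.12×10²⁷/(4π·8424)).

d ≈ 2.77×10¹¹ m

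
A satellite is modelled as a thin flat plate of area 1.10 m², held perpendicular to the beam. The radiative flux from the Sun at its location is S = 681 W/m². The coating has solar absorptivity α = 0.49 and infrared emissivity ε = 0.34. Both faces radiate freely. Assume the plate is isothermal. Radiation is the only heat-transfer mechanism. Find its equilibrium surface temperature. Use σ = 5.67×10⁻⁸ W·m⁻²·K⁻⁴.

At equilibrium, absorbed power = emitted power.
Absorbing cross-section = A = 1.100 m²; emitting surface = 2A = 2.200 m² (ratio 2).
αS·A_cross = εσ·A_surf·T⁴  ⇒  T⁴ = αS/(ε·2σ).
T⁴ = 0.490·681/(0.34·2·5.67×10⁻⁸) = 8.655×10⁹ K⁴.
T = (8.655×10⁹)^(1/4).

T ≈ 305 K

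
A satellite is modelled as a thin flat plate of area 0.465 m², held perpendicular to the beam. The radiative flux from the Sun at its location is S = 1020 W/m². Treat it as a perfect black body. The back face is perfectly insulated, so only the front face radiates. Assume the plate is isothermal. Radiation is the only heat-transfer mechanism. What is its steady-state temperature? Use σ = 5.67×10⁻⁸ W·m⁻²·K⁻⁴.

T ≈ 366 K

At equilibrium, absorbed power = emitted power.
Absorbing cross-section = A = 0.4650 m²; emitting surface = A = 0.4650 m² (ratio 1).
S·A_cross = εσ·A_surf·T⁴  ⇒  T⁴ = S/(1σ).
T⁴ = 1.00·1020/(1·5.67×10⁻⁸) = 1.799×10¹⁰ K⁴.
T = (1.799×10¹⁰)^(1/4).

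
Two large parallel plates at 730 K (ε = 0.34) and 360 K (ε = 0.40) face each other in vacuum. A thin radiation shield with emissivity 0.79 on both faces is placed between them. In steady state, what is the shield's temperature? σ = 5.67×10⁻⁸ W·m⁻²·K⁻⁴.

In steady state the net flux on the hot side equals that on the cold side.
σ(T₁⁴−T_s⁴)/D₁ = σ(T_s⁴−T₂⁴)/D₂, with D₁ = 1/ε₁+1/ε_s−1 = 3.207, D₂ = 1/ε_s+1/ε₂−1 = 2.766.
Solve for T_s⁴: T_s⁴ = (D₂·T₁⁴ + D₁·T₂⁴)/(D₁+D₂) = 1.405×10¹¹ K⁴.

T_s ≈ 612 K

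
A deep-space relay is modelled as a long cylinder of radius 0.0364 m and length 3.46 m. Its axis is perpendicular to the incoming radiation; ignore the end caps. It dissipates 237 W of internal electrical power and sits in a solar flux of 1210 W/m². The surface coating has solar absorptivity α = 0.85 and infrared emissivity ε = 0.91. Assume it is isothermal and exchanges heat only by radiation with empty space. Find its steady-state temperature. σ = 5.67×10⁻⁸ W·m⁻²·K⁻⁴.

T ≈ 332 K

At steady state, absorbed solar power + internal power = radiated power.
Absorbed: α·S·A_cross = 0.85·1210·0.2519 = 259.1 W (cross-section 2rL).
Total input = 259.1 + 237 = 496.1 W.
Radiated: εσ·A_surf·T⁴ with A_surf = 2πrL = 0.7913 m².
T⁴ = 496.1/(0.91·5.67×10⁻⁸·0.7913) = 1.215×10¹⁰ K⁴.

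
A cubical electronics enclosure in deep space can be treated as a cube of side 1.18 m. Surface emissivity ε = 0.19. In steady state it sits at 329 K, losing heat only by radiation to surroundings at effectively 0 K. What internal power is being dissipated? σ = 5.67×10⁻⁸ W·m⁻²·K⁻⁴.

Steady state: P = εσA T⁴.
A = 6L² = 8.354 m²; T⁴ = (329)⁴ = 1.172×10¹⁰ K⁴.
P = 0.19 × 5.67×10⁻⁸ × 8.354 × 1.172×10¹⁰.

P ≈ 1050 W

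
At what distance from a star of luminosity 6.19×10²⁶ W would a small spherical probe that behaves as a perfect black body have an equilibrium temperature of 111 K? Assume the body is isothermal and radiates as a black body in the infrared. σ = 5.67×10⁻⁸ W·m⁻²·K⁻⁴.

For an isothermal black-emitting sphere, (1−a)S·πr² = σ·4πr²·T⁴ ⇒ S = 4σT⁴/(1−a).
S = 4·5.67×10⁻⁸·(111)⁴/1.00 = 34.43 W/m².
Flux falls as S = L/(4πd²), so d = √(L/(4πS)) = √(6.19×10²⁶/(4π·34.43)).

d ≈ 1.20×10¹² m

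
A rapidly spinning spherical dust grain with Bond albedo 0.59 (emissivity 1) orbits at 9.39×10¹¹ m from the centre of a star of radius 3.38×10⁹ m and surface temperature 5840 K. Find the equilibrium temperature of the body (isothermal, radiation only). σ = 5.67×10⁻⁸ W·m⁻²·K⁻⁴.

The star's surface emits σT_*⁴; at distance d the flux is S = σT_*⁴(R_*/d)².
S = 5.67×10⁻⁸·(5840)⁴·(3.38×10⁹/9.39×10¹¹)² = 854.5 W/m².
For an isothermal sphere T⁴ = (1−a)S/(4σ) = 1.545×10⁹ K⁴.

T ≈ 198 K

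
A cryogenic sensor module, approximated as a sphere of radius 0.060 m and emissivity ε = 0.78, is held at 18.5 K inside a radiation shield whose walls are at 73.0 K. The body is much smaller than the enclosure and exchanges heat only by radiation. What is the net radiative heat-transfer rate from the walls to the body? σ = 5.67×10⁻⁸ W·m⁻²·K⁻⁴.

P_net ≈ 0.0566 W

For a small grey body in a large enclosure: P_net = εσA(T_body⁴ − T_wall⁴).
A = 4πr² = 0.04524 m²; T_body⁴ − T_wall⁴ = 1.171×10⁵ − 2.840×10⁷ = -2.828×10⁷ K⁴.
|P_net| = 0.78·5.67×10⁻⁸·0.04524·2.828×10⁷.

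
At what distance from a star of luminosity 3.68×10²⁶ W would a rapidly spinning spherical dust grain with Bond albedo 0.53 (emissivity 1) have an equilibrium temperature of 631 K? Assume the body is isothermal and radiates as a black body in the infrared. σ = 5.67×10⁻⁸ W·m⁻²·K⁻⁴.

d ≈ 1.96×10¹⁰ m

For an isothermal black-emitting sphere, (1−a)S·πr² = σ·4πr²·T⁴ ⇒ S = 4σT⁴/(1−a).
S = 4·5.67×10⁻⁸·(631)⁴/0.470 = 76500 W/m².
Flux falls as S = L/(4πd²), so d = √(L/(4πS)) = √(3.68×10²⁶/(4π·76500)).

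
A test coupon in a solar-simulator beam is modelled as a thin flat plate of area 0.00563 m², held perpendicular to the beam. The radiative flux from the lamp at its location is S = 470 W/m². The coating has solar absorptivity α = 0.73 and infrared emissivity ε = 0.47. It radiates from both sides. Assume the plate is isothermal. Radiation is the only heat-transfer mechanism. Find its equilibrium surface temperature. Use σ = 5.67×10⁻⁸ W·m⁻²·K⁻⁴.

At equilibrium, absorbed power = emitted power.
Absorbing cross-section = A = 0.005630 m²; emitting surface = 2A = 0.01126 m² (ratio 2).
αS·A_cross = εσ·A_surf·T⁴  ⇒  T⁴ = αS/(ε·2σ).
T⁴ = 0.730·470/(0.47·2·5.67×10⁻⁸) = 6.437×10⁹ K⁴.
T = (6.437×10⁹)^(1/4).

T ≈ 283 K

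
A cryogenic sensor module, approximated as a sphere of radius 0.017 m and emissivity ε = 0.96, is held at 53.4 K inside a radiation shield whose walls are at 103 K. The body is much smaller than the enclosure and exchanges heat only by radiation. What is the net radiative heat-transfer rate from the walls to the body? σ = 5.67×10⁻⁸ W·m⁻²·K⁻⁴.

For a small grey body in a large enclosure: P_net = εσA(T_body⁴ − T_wall⁴).
A = 4πr² = 0.003632 m²; T_body⁴ − T_wall⁴ = 8.131×10⁶ − 1.126×10⁸ = -1.044×10⁸ K⁴.
|P_net| = 0.96·5.67×10⁻⁸·0.003632·1.044×10⁸.

P_net ≈ 0.0206 W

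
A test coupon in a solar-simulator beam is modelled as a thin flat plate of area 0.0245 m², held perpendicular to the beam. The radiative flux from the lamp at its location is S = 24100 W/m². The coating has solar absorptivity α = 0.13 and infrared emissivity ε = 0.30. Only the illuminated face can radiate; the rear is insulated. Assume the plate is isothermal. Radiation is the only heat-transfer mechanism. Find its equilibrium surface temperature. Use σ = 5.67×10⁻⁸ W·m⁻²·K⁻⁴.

T ≈ 655 K

At equilibrium, absorbed power = emitted power.
Absorbing cross-section = A = 0.02450 m²; emitting surface = A = 0.02450 m² (ratio 1).
αS·A_cross = εσ·A_surf·T⁴  ⇒  T⁴ = αS/(ε·1σ).
T⁴ = 0.130·24100/(0.30·1·5.67×10⁻⁸) = 1.842×10¹¹ K⁴.
T = (1.842×10¹¹)^(1/4).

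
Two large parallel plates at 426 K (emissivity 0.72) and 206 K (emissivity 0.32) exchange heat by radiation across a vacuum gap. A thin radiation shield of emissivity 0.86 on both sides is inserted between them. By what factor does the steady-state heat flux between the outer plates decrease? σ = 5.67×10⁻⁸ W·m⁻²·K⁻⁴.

factor ≈ 1.38

Without shield: q₀ = σΔ(T⁴)/(1/ε₁+1/ε₂−1) with denominator 3.514.
With shield the two gaps are in series; the resistances add: (1/ε₁+1/ε_s−1)+(1/ε_s+1/ε₂−1) = 1.552+3.288 = 4.839.
Heat-flux ratio q₀/q = 4.839/3.514.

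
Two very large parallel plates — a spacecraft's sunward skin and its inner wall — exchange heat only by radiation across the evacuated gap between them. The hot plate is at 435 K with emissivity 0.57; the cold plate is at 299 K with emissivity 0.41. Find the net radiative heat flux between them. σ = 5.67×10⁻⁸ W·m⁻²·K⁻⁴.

q ≈ 494 W/m²

For two infinite grey parallel plates, q = σ(T₁⁴ − T₂⁴)/(1/ε₁ + 1/ε₂ − 1).
T₁⁴ − T₂⁴ = 3.581×10¹⁰ − 7.993×10⁹ = 2.781×10¹⁰ K⁴.
1/ε₁ + 1/ε₂ − 1 = 1.754 + 2.439 − 1 = 3.193.
q = 5.67×10⁻⁸ × 2.781×10¹⁰ / 3.193.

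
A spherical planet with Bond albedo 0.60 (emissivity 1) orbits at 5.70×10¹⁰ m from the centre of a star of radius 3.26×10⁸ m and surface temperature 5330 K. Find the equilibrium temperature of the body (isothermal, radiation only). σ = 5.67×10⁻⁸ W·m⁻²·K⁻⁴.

T ≈ 227 K

The star's surface emits σT_*⁴; at distance d the flux is S = σT_*⁴(R_*/d)².
S = 5.67×10⁻⁸·(5330)⁴·(3.26×10⁸/5.70×10¹⁰)² = 1497 W/m².
For an isothermal sphere T⁴ = (1−a)S/(4σ) = 2.640×10⁹ K⁴.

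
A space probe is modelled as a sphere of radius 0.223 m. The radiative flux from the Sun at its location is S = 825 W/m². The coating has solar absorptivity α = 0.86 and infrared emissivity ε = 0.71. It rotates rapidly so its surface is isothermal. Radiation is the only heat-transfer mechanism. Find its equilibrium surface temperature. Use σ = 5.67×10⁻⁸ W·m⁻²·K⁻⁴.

T ≈ 258 K

At equilibrium, absorbed power = emitted power.
Absorbing cross-section = πr² = 0.1562 m²; emitting surface = 4πr² = 0.6249 m² (ratio 4).
αS·A_cross = εσ·A_surf·T⁴  ⇒  T⁴ = αS/(ε·4σ).
T⁴ = 0.860·825/(0.71·4·5.67×10⁻⁸) = 4.406×10⁹ K⁴.
T = (4.406×10⁹)^(1/4).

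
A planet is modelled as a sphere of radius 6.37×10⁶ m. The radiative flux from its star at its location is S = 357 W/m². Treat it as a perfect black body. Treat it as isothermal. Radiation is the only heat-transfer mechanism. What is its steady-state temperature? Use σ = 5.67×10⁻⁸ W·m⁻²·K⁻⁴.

T ≈ 199 K

At equilibrium, absorbed power = emitted power.
Absorbing cross-section = πr² = 1.275×10¹⁴ m²; emitting surface = 4πr² = 5.099×10¹⁴ m² (ratio 4).
S·A_cross = εσ·A_surf·T⁴  ⇒  T⁴ = S/(4σ).
T⁴ = 1.00·357/(4·5.67×10⁻⁸) = 1.574×10⁹ K⁴.
T = (1.574×10⁹)^(1/4).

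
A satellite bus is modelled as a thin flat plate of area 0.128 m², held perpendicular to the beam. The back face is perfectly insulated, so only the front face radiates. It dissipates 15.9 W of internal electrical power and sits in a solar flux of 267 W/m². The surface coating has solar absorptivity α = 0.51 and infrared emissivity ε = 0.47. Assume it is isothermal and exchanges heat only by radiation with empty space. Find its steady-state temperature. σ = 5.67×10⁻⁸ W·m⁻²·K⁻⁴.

T ≈ 314 K

At steady state, absorbed solar power + internal power = radiated power.
Absorbed: α·S·A_cross = 0.51·267·0.1280 = 17.43 W (cross-section A).
Total input = 17.43 + 15.9 = 33.33 W.
Radiated: εσ·A_surf·T⁴ with A_surf = A = 0.1280 m².
T⁴ = 33.33/(0.47·5.67×10⁻⁸·0.1280) = 9.771×10⁹ K⁴.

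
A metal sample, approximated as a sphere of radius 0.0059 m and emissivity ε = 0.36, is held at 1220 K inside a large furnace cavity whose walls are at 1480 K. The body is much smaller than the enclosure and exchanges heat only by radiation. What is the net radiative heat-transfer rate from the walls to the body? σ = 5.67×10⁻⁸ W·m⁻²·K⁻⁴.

P_net ≈ 23.1 W

For a small grey body in a large enclosure: P_net = εσA(T_body⁴ − T_wall⁴).
A = 4πr² = 4.374×10⁻⁴ m²; T_body⁴ − T_wall⁴ = 2.215×10¹² − 4.798×10¹² = -2.583×10¹² K⁴.
|P_net| = 0.36·5.67×10⁻⁸·4.374×10⁻⁴·2.583×10¹².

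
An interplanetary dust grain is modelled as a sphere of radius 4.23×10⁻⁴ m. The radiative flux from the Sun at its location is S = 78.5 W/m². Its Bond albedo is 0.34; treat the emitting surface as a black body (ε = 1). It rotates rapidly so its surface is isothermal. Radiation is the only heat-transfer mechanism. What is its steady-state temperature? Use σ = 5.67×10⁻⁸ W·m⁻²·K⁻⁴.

T ≈ 123 K

At equilibrium, absorbed power = emitted power.
Absorbing cross-section = πr² = 5.621×10⁻⁷ m²; emitting surface = 4πr² = 2.248×10⁻⁶ m² (ratio 4).
(1−a)S·A_cross = εσ·A_surf·T⁴  ⇒  T⁴ = (1−a)S/(4σ).
T⁴ = 0.660·78.5/(4·5.67×10⁻⁸) = 2.284×10⁸ K⁴.
T = (2.284×10⁸)^(1/4).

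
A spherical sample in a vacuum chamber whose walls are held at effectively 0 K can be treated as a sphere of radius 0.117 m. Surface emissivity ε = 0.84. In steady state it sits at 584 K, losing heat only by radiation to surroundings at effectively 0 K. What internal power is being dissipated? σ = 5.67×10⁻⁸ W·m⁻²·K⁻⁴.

P ≈ 953 W

Steady state: P = εσA T⁴.
A = 4πr² = 0.1720 m²; T⁴ = (584)⁴ = 1.163×10¹¹ K⁴.
P = 0.84 × 5.67×10⁻⁸ × 0.1720 × 1.163×10¹¹.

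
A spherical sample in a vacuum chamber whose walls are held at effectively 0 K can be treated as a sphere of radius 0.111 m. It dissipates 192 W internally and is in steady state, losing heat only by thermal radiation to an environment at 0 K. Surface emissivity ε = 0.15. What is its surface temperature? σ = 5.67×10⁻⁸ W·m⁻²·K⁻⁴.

Steady state: internal power = radiated power, P = εσA T⁴.
Radiating area A = 4πr² = 0.1548 m².
T⁴ = P/(εσA) = 192/(0.15·5.67×10⁻⁸·0.1548) = 1.458×10¹¹ K⁴.
T = (1.458×10¹¹)^(1/4).

T ≈ 618 K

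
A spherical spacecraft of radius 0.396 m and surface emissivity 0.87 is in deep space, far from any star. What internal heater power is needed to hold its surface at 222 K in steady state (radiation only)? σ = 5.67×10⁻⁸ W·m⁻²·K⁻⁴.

P ≈ 236 W

P = εσ·4πr²·T⁴.
4πr² = 1.971 m²; T⁴ = 2.429×10⁹ K⁴.
P = 0.87·5.67×10⁻⁸·1.971·2.429×10⁹.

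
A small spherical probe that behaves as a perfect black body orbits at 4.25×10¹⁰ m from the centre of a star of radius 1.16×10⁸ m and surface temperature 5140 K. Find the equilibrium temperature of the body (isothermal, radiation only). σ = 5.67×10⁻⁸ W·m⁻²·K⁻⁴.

T ≈ 190 K

The star's surface emits σT_*⁴; at distance d the flux is S = σT_*⁴(R_*/d)².
S = 5.67×10⁻⁸·(5140)⁴·(1.16×10⁸/4.25×10¹⁰)² = 294.8 W/m².
For an isothermal sphere T⁴ = (1−a)S/(4σ) = 1.300×10⁹ K⁴.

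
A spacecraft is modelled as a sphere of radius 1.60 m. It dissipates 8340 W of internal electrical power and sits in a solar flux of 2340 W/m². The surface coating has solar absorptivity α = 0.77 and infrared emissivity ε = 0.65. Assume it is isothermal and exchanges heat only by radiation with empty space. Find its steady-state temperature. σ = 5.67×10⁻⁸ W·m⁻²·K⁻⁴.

T ≈ 373 K

At steady state, absorbed solar power + internal power = radiated power.
Absorbed: α·S·A_cross = 0.77·2340·8.042 = 14490 W (cross-section πr²).
Total input = 14490 + 8340 = 22830 W.
Radiated: εσ·A_surf·T⁴ with A_surf = 4πr² = 32.17 m².
T⁴ = 22830/(0.65·5.67×10⁻⁸·32.17) = 1.926×10¹⁰ K⁴.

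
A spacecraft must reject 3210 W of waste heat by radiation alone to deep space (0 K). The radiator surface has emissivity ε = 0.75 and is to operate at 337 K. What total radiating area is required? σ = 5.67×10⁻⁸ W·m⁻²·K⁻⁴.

P = εσA T⁴ ⇒ A = P/(εσT⁴).
T⁴ = 1.290×10¹⁰ K⁴.
A = 3210/(0.75 × 5.67×10⁻⁸ × 1.290×10¹⁰).

A ≈ 5.85 m²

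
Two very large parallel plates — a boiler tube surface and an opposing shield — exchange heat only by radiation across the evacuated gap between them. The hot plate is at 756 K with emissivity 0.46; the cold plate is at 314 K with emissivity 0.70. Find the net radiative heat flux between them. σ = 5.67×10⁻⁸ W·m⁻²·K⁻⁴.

q ≈ 6900 W/m²

For two infinite grey parallel plates, q = σ(T₁⁴ − T₂⁴)/(1/ε₁ + 1/ε₂ − 1).
T₁⁴ − T₂⁴ = 3.267×10¹¹ − 9.721×10⁹ = 3.169×10¹¹ K⁴.
1/ε₁ + 1/ε₂ − 1 = 2.174 + 1.429 − 1 = 2.602.
q = 5.67×10⁻⁸ × 3.169×10¹¹ / 2.602.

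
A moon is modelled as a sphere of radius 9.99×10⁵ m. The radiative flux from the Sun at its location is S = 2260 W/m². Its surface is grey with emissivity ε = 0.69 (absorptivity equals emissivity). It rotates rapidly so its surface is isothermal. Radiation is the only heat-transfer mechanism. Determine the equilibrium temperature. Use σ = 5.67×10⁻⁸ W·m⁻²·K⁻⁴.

T ≈ 316 K

At equilibrium, absorbed power = emitted power.
Absorbing cross-section = πr² = 3.135×10¹² m²; emitting surface = 4πr² = 1.254×10¹³ m² (ratio 4).
εS·A_cross = εσ·A_surf·T⁴  ⇒  T⁴ = S/(4σ)   (ε cancels).
T⁴ = 2260/(4·5.67×10⁻⁸) = 9.965×10⁹ K⁴.
T = (9.965×10⁹)^(1/4).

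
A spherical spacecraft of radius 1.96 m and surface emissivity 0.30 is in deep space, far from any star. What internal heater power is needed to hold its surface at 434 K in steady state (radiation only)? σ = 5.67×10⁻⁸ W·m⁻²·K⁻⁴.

P = εσ·4πr²·T⁴.
4πr² = 48.27 m²; T⁴ = 3.548×10¹⁰ K⁴.
P = 0.30·5.67×10⁻⁸·48.27·3.548×10¹⁰.

P ≈ 29100 W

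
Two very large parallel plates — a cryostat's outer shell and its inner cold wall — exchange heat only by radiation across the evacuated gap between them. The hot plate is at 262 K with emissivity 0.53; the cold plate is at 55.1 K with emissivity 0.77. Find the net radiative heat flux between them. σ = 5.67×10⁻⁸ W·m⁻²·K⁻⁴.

For two infinite grey parallel plates, q = σ(T₁⁴ − T₂⁴)/(1/ε₁ + 1/ε₂ − 1).
T₁⁴ − T₂⁴ = 4.712×10⁹ − 9.217×10⁶ = 4.703×10⁹ K⁴.
1/ε₁ + 1/ε₂ − 1 = 1.887 + 1.299 − 1 = 2.185.
q = 5.67×10⁻⁸ × 4.703×10⁹ / 2.185.

q ≈ 122 W/m²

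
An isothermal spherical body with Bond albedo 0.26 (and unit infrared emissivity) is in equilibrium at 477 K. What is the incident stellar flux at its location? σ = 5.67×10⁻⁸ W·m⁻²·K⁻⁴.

S ≈ 15900 W/m²

(1−a)S·πr² = σ·4πr²·T⁴ ⇒ S = 4σT⁴/(1−a).
S = 4·5.67×10⁻⁸·5.177×10¹⁰/0.740.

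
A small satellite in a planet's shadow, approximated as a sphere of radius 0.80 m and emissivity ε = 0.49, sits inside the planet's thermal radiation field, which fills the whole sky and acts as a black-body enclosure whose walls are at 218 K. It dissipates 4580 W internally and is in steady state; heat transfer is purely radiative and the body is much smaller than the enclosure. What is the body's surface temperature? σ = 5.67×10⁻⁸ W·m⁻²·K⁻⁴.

For a small grey body in a large enclosure, net radiated power = εσA(T⁴ − T_w⁴).
Steady state: P = εσA(T⁴ − T_w⁴) with A = 4πr² = 8.042 m².
T⁴ = P/(εσA) + T_w⁴ = 4580/(0.49·5.67×10⁻⁸·8.042) + (218)⁴
    = 2.050×10¹⁰ + 2.259×10⁹ = 2.276×10¹⁰ K⁴.

T ≈ 388 K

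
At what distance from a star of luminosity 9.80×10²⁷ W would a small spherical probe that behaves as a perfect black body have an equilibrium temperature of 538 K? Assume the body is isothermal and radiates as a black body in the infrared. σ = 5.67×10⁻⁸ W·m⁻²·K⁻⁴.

d ≈ 2.03×10¹¹ m

For an isothermal black-emitting sphere, (1−a)S·πr² = σ·4πr²·T⁴ ⇒ S = 4σT⁴/(1−a).
S = 4·5.67×10⁻⁸·(538)⁴/1.00 = 19000 W/m².
Flux falls as S = L/(4πd²), so d = √(L/(4πS)) = √(9.80×10²⁷/(4π·19000)).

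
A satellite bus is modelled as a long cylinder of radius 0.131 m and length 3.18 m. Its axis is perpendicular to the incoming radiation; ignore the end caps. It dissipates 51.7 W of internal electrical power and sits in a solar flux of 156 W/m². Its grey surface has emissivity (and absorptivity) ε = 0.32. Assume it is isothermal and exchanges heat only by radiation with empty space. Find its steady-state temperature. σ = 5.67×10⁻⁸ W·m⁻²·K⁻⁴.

At steady state, absorbed solar power + internal power = radiated power.
Absorbed: α·S·A_cross = 0.32·156·0.8332 = 41.59 W (cross-section 2rL).
Total input = 41.59 + 51.7 = 93.29 W.
Radiated: εσ·A_surf·T⁴ with A_surf = 2πrL = 2.617 m².
T⁴ = 93.29/(0.32·5.67×10⁻⁸·2.617) = 1.964×10⁹ K⁴.

T ≈ 211 K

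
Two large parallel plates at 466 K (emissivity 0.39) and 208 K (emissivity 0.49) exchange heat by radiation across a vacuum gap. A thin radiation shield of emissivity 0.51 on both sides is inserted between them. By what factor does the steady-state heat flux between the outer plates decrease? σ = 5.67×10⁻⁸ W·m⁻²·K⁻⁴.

factor ≈ 1.81

Without shield: q₀ = σΔ(T⁴)/(1/ε₁+1/ε₂−1) with denominator 3.605.
With shield the two gaps are in series; the resistances add: (1/ε₁+1/ε_s−1)+(1/ε_s+1/ε₂−1) = 3.525+3.002 = 6.526.
Heat-flux ratio q₀/q = 6.526/3.605.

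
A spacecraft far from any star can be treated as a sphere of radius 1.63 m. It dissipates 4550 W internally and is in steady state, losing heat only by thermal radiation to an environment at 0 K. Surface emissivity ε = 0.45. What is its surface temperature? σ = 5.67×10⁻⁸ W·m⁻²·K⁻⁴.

T ≈ 270 K

Steady state: internal power = radiated power, P = εσA T⁴.
Radiating area A = 4πr² = 33.39 m².
T⁴ = P/(εσA) = 4550/(0.45·5.67×10⁻⁸·33.39) = 5.341×10⁹ K⁴.
T = (5.341×10⁹)^(1/4).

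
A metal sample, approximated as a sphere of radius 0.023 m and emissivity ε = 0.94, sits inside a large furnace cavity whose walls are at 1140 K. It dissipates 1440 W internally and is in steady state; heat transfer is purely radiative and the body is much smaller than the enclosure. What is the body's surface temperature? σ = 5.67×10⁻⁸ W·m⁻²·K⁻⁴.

T ≈ 1550 K

For a small grey body in a large enclosure, net radiated power = εσA(T⁴ − T_w⁴).
Steady state: P = εσA(T⁴ − T_w⁴) with A = 4πr² = 0.006648 m².
T⁴ = P/(εσA) + T_w⁴ = 1440/(0.94·5.67×10⁻⁸·0.006648) + (1140)⁴
    = 4.064×10¹² + 1.689×10¹² = 5.753×10¹² K⁴.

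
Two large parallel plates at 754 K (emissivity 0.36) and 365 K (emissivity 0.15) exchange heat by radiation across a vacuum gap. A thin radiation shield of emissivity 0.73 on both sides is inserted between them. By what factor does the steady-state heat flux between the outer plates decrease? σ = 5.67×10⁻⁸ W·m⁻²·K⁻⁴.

Without shield: q₀ = σΔ(T⁴)/(1/ε₁+1/ε₂−1) with denominator 8.444.
With shield the two gaps are in series; the resistances add: (1/ε₁+1/ε_s−1)+(1/ε_s+1/ε₂−1) = 3.148+7.037 = 10.18.
Heat-flux ratio q₀/q = 10.18/8.444.

factor ≈ 1.21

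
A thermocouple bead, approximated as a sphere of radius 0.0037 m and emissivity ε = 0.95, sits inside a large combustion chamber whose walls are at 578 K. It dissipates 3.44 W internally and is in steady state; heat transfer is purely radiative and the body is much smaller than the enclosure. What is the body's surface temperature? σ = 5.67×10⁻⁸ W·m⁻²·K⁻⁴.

For a small grey body in a large enclosure, net radiated power = εσA(T⁴ − T_w⁴).
Steady state: P = εσA(T⁴ − T_w⁴) with A = 4πr² = 1.720×10⁻⁴ m².
T⁴ = P/(εσA) + T_w⁴ = 3.44/(0.95·5.67×10⁻⁸·1.720×10⁻⁴) + (578)⁴
    = 3.712×10¹¹ + 1.116×10¹¹ = 4.828×10¹¹ K⁴.

T ≈ 834 K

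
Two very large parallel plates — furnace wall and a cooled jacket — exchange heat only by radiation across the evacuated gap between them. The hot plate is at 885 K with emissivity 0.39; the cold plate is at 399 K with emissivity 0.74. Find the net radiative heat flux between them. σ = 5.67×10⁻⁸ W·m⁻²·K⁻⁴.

q ≈ 11400 W/m²

For two infinite grey parallel plates, q = σ(T₁⁴ − T₂⁴)/(1/ε₁ + 1/ε₂ − 1).
T₁⁴ − T₂⁴ = 6.134×10¹¹ − 2.534×10¹⁰ = 5.881×10¹¹ K⁴.
1/ε₁ + 1/ε₂ − 1 = 2.564 + 1.351 − 1 = 2.915.
q = 5.67×10⁻⁸ × 5.881×10¹¹ / 2.915.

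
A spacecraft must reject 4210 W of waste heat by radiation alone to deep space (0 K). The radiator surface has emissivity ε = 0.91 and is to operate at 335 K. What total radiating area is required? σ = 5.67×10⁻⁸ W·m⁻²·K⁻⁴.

A ≈ 6.48 m²

P = εσA T⁴ ⇒ A = P/(εσT⁴).
T⁴ = 1.259×10¹⁰ K⁴.
A = 4210/(0.91 × 5.67×10⁻⁸ × 1.259×10¹⁰).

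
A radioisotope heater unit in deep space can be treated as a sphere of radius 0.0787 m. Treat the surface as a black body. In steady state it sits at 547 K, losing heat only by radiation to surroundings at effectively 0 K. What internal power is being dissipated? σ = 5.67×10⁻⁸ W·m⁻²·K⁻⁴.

P ≈ 395 W

Steady state: P = εσA T⁴.
A = 4πr² = 0.07783 m²; T⁴ = (547)⁴ = 8.953×10¹⁰ K⁴.
P = 1.0 × 5.67×10⁻⁸ × 0.07783 × 8.953×10¹⁰.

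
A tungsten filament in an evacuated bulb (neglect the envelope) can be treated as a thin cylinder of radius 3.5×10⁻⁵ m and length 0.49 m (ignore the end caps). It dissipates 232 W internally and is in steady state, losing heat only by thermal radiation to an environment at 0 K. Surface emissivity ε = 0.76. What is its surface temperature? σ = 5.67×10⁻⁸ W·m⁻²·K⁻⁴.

T ≈ 2660 K

Steady state: internal power = radiated power, P = εσA T⁴.
Radiating area A = 2πrL = 1.078×10⁻⁴ m².
T⁴ = P/(εσA) = 232/(0.76·5.67×10⁻⁸·1.078×10⁻⁴) = 4.996×10¹³ K⁴.
T = (4.996×10¹³)^(1/4).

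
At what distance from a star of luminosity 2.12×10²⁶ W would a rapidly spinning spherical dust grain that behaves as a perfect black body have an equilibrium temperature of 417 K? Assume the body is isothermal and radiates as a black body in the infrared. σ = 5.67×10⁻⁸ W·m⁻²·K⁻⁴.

For an isothermal black-emitting sphere, (1−a)S·πr² = σ·4πr²·T⁴ ⇒ S = 4σT⁴/(1−a).
S = 4·5.67×10⁻⁸·(417)⁴/1.00 = 6858 W/m².
Flux falls as S = L/(4πd²), so d = √(L/(4πS)) = √(2.12×10²⁶/(4π·6858)).

d ≈ 4.96×10¹⁰ m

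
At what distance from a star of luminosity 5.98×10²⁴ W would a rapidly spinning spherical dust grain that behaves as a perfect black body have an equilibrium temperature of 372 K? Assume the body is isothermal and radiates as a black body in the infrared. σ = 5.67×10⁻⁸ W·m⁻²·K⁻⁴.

d ≈ 1.05×10¹⁰ m

For an isothermal black-emitting sphere, (1−a)S·πr² = σ·4πr²·T⁴ ⇒ S = 4σT⁴/(1−a).
S = 4·5.67×10⁻⁸·(372)⁴/1.00 = 4343 W/m².
Flux falls as S = L/(4πd²), so d = √(L/(4πS)) = √(5.98×10²⁴/(4π·4343)).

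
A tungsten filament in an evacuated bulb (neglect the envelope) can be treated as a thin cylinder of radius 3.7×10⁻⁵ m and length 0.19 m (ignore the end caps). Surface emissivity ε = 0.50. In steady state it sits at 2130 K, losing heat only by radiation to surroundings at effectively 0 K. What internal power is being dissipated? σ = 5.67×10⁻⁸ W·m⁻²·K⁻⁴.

Steady state: P = εσA T⁴.
A = 2πrL = 4.417×10⁻⁵ m²; T⁴ = (2130)⁴ = 2.058×10¹³ K⁴.
P = 0.50 × 5.67×10⁻⁸ × 4.417×10⁻⁵ × 2.058×10¹³.

P ≈ 25.8 W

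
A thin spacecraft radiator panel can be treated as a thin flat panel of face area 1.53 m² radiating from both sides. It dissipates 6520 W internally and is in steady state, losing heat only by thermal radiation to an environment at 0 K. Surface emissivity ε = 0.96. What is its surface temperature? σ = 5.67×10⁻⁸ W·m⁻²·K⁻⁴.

T ≈ 445 K

Steady state: internal power = radiated power, P = εσA T⁴.
Radiating area A = 2·1.53 = 3.060 m².
T⁴ = P/(εσA) = 6520/(0.96·5.67×10⁻⁸·3.060) = 3.914×10¹⁰ K⁴.
T = (3.914×10¹⁰)^(1/4).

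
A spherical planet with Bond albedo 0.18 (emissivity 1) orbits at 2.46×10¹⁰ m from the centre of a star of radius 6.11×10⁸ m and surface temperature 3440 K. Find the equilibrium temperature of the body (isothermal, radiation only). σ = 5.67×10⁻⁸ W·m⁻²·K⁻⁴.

The star's surface emits σT_*⁴; at distance d the flux is S = σT_*⁴(R_*/d)².
S = 5.67×10⁻⁸·(3440)⁴·(6.11×10⁸/2.46×10¹⁰)² = 4898 W/m².
For an isothermal sphere T⁴ = (1−a)S/(4σ) = 1.771×10¹⁰ K⁴.

T ≈ 365 K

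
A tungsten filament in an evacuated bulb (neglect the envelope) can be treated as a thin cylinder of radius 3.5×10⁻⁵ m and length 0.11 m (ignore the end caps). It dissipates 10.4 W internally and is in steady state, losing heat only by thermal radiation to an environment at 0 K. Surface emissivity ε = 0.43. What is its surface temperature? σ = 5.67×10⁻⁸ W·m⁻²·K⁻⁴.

T ≈ 2050 K

Steady state: internal power = radiated power, P = εσA T⁴.
Radiating area A = 2πrL = 2.419×10⁻⁵ m².
T⁴ = P/(εσA) = 10.4/(0.43·5.67×10⁻⁸·2.419×10⁻⁵) = 1.763×10¹³ K⁴.
T = (1.763×10¹³)^(1/4).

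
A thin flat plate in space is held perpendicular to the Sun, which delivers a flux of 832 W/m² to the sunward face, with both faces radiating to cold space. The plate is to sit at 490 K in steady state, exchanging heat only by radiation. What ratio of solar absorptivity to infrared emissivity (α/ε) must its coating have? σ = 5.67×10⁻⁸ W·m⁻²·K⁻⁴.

Balance: αS·A = εσ·2A·T⁴ ⇒ α/ε = 2σT⁴/S.
α/ε = 2·5.67×10⁻⁸·(490)⁴/832 = 2·5.67×10⁻⁸·5.765×10¹⁰/832.

α/ε ≈ 7.86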